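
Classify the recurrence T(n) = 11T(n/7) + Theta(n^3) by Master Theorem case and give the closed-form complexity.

Master Theorem for T(n) = 11T(n/7) + O(n^3):

a = 11, b = 7, c = 3
log_b(a) = log_7(11) = 1.2323

Case 3: c = 3 > log_7(11) = 1.2323
T(n) = O(n^3) = O(n^3)

For T(n) = 11T(n/7) + O(n^3): log_7(11) = 1.2323. This is Case 3 of the Master Theorem (c > log_b(a), work dominated by root), giving O(n^3).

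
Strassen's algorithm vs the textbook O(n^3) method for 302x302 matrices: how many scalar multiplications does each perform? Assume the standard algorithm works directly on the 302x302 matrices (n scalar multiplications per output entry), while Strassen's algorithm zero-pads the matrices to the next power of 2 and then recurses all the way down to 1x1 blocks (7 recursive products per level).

Matrix multiplication for 302x302 matrices:

Strassen's algorithm requires power-of-2 dimensions. Pad 302x302 to 512x512 (next power of 2).

Standard algorithm: 302^3 = 27543608 multiplications
Strassen's algorithm: 7^(log2(512)) = 7^9 = 40353607 multiplications
Difference: 27543608 - 40353607 = -12809999 (Strassen uses MORE here due to padding overhead — for small or just-over-power-of-2 n, padding can outweigh the per-level savings)

Standard: 27543608 multiplications (302^3). Strassen: 40353607 multiplications (7^9, after padding to 512x512). Strassen reduces 8 recursive multiplications to 7 at each level.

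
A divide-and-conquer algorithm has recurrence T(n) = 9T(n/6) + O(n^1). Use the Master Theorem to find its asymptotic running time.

Master Theorem for T(n) = 9T(n/6) + O(n^1):

a = 9, b = 6, c = 1
log_b(a) = log_6(9) = 1.2263

Case 1: c = 1 < log_6(9) = 1.2263
T(n) = O(n^(log_6 9))

For T(n) = 9T(n/6) + O(n^1): log_6(9) = 1.2263. This is Case 1 of the Master Theorem (c < log_b(a), work dominated by leaves), giving O(n^(log_6 9)).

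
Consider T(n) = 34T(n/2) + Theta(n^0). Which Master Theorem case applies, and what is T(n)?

Master Theorem for T(n) = 34T(n/2) + O(n^0):

a = 34, b = 2, c = 0
log_b(a) = log_2(34) = 5.0875

Case 1: c = 0 < log_2(34) = 5.0875
T(n) = O(n^(log_2 34))

For T(n) = 34T(n/2) + O(n^0): log_2(34) = 5.0875. This is Case 1 of the Master Theorem (c < log_b(a), work dominated by leaves), giving O(n^(log_2 34)).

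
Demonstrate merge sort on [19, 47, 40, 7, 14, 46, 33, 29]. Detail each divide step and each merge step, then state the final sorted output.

Merge sort trace:

Split: [19, 47, 40, 7, 14, 46, 33, 29] -> [19, 47, 40, 7] and [14, 46, 33, 29]
  Split: [19, 47, 40, 7] -> [19, 47] and [40, 7]
    Split: [19, 47] -> [19] and [47]
    Merge: [19] + [47] -> [19, 47]
    Split: [40, 7] -> [40] and [7]
    Merge: [40] + [7] -> [7, 40]
  Merge: [19, 47] + [7, 40] -> [7, 19, 40, 47]
  Split: [14, 46, 33, 29] -> [14, 46] and [33, 29]
    Split: [14, 46] -> [14] and [46]
    Merge: [14] + [46] -> [14, 46]
    Split: [33, 29] -> [33] and [29]
    Merge: [33] + [29] -> [29, 33]
  Merge: [14, 46] + [29, 33] -> [14, 29, 33, 46]
Merge: [7, 19, 40, 47] + [14, 29, 33, 46] -> [7, 14, 19, 29, 33, 40, 46, 47]

Final sorted array: [7, 14, 19, 29, 33, 40, 46, 47]

The merge sort proceeds by recursively splitting the array and merging sorted halves.
After all merges, the sorted array is [7, 14, 19, 29, 33, 40, 46, 47].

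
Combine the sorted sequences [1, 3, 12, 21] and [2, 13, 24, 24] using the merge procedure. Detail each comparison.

Merging process:

Compare 1 vs 2: take 1 from left. Merged: [1]
Compare 3 vs 2: take 2 from right. Merged: [1, 2]
Compare 3 vs 13: take 3 from left. Merged: [1, 2, 3]
Compare 12 vs 13: take 12 from left. Merged: [1, 2, 3, 12]
Compare 21 vs 13: take 13 from right. Merged: [1, 2, 3, 12, 13]
Compare 21 vs 24: take 21 from left. Merged: [1, 2, 3, 12, 13, 21]
Append remaining from right: [24, 24]. Merged: [1, 2, 3, 12, 13, 21, 24, 24]

Final merged array: [1, 2, 3, 12, 13, 21, 24, 24]
Total comparisons: 6

The merged array is [1, 2, 3, 12, 13, 21, 24, 24], requiring 6 comparisons. The merge step runs in O(n) time where n is the total number of elements.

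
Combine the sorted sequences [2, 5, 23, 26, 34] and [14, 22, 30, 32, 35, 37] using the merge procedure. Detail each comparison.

Merging process:

Compare 2 vs 14: take 2 from left. Merged: [2]
Compare 5 vs 14: take 5 from left. Merged: [2, 5]
Compare 23 vs 14: take 14 from right. Merged: [2, 5, 14]
Compare 23 vs 22: take 22 from right. Merged: [2, 5, 14, 22]
Compare 23 vs 30: take 23 from left. Merged: [2, 5, 14, 22, 23]
Compare 26 vs 30: take 26 from left. Merged: [2, 5, 14, 22, 23, 26]
Compare 34 vs 30: take 30 from right. Merged: [2, 5, 14, 22, 23, 26, 30]
Compare 34 vs 32: take 32 from right. Merged: [2, 5, 14, 22, 23, 26, 30, 32]
Compare 34 vs 35: take 34 from left. Merged: [2, 5, 14, 22, 23, 26, 30, 32, 34]
Append remaining from right: [35, 37]. Merged: [2, 5, 14, 22, 23, 26, 30, 32, 34, 35, 37]

Final merged array: [2, 5, 14, 22, 23, 26, 30, 32, 34, 35, 37]
Total comparisons: 9

The merged array is [2, 5, 14, 22, 23, 26, 30, 32, 34, 35, 37], requiring 9 comparisons. The merge step runs in O(n) time where n is the total number of elements.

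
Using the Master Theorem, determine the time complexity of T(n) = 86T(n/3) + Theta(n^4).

Master Theorem for T(n) = 86T(n/3) + O(n^4):

a = 86, b = 3, c = 4
log_b(a) = log_3(86) = 4.0545

Case 1: c = 4 < log_3(86) = 4.0545
T(n) = O(n^(log_3 86))

For T(n) = 86T(n/3) + O(n^4): log_3(86) = 4.0545. This is Case 1 of the Master Theorem (c < log_b(a), work dominated by leaves), giving O(n^(log_3 86)).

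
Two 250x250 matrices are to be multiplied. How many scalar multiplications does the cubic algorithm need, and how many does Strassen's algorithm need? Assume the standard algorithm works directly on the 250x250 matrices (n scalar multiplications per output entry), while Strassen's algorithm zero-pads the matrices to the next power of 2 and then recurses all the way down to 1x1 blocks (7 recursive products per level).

Matrix multiplication for 250x250 matrices:

Strassen's algorithm requires power-of-2 dimensions. Pad 250x250 to 256x256 (next power of 2).

Standard algorithm: 250^3 = 15625000 multiplications
Strassen's algorithm: 7^(log2(256)) = 7^8 = 5764801 multiplications
Savings: 15625000 - 5764801 = 9860199 multiplications

Standard: 15625000 multiplications (250^3). Strassen: 5764801 multiplications (7^8, after padding to 256x256). Strassen reduces 8 recursive multiplications to 7 at each level.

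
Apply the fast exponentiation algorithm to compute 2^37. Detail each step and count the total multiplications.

Computing 2^37 by squaring (build up from 2^1; each line after the first costs one multiplication):

2^1 = 2
2^2 = (2^1)^2 = 2^2 = 4
2^4 = (2^2)^2 = 4^2 = 16
2^8 = (2^4)^2 = 16^2 = 256
2^9 = 2 * 2^8 = 2 * 256 = 512
2^18 = (2^9)^2 = 512^2 = 262144
2^36 = (2^18)^2 = 262144^2 = 68719476736
2^37 = 2 * 2^36 = 2 * 68719476736 = 137438953472

Result: 137438953472
Multiplications needed: 7 (7 lines after 2^1)

2^37 = 137438953472. Using exponentiation by squaring, this requires 7 multiplications. The key idea: if the exponent is even, square the half-power; if odd, multiply by the base once.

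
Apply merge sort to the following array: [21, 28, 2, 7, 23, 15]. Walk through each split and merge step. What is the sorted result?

Merge sort trace:

Split: [21, 28, 2, 7, 23, 15] -> [21, 28, 2] and [7, 23, 15]
  Split: [21, 28, 2] -> [21] and [28, 2]
    Split: [28, 2] -> [28] and [2]
    Merge: [28] + [2] -> [2, 28]
  Merge: [21] + [2, 28] -> [2, 21, 28]
  Split: [7, 23, 15] -> [7] and [23, 15]
    Split: [23, 15] -> [23] and [15]
    Merge: [23] + [15] -> [15, 23]
  Merge: [7] + [15, 23] -> [7, 15, 23]
Merge: [2, 21, 28] + [7, 15, 23] -> [2, 7, 15, 21, 23, 28]

Final sorted array: [2, 7, 15, 21, 23, 28]

The merge sort proceeds by recursively splitting the array and merging sorted halves.
After all merges, the sorted array is [2, 7, 15, 21, 23, 28].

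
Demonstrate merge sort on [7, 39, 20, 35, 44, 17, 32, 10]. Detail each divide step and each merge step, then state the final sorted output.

Merge sort trace:

Split: [7, 39, 20, 35, 44, 17, 32, 10] -> [7, 39, 20, 35] and [44, 17, 32, 10]
  Split: [7, 39, 20, 35] -> [7, 39] and [20, 35]
    Split: [7, 39] -> [7] and [39]
    Merge: [7] + [39] -> [7, 39]
    Split: [20, 35] -> [20] and [35]
    Merge: [20] + [35] -> [20, 35]
  Merge: [7, 39] + [20, 35] -> [7, 20, 35, 39]
  Split: [44, 17, 32, 10] -> [44, 17] and [32, 10]
    Split: [44, 17] -> [44] and [17]
    Merge: [44] + [17] -> [17, 44]
    Split: [32, 10] -> [32] and [10]
    Merge: [32] + [10] -> [10, 32]
  Merge: [17, 44] + [10, 32] -> [10, 17, 32, 44]
Merge: [7, 20, 35, 39] + [10, 17, 32, 44] -> [7, 10, 17, 20, 32, 35, 39, 44]

Final sorted array: [7, 10, 17, 20, 32, 35, 39, 44]

The merge sort proceeds by recursively splitting the array and merging sorted halves.
After all merges, the sorted array is [7, 10, 17, 20, 32, 35, 39, 44].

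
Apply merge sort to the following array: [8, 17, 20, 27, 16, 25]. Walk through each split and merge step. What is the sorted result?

Merge sort trace:

Split: [8, 17, 20, 27, 16, 25] -> [8, 17, 20] and [27, 16, 25]
  Split: [8, 17, 20] -> [8] and [17, 20]
    Split: [17, 20] -> [17] and [20]
    Merge: [17] + [20] -> [17, 20]
  Merge: [8] + [17, 20] -> [8, 17, 20]
  Split: [27, 16, 25] -> [27] and [16, 25]
    Split: [16, 25] -> [16] and [25]
    Merge: [16] + [25] -> [16, 25]
  Merge: [27] + [16, 25] -> [16, 25, 27]
Merge: [8, 17, 20] + [16, 25, 27] -> [8, 16, 17, 20, 25, 27]

Final sorted array: [8, 16, 17, 20, 25, 27]

The merge sort proceeds by recursively splitting the array and merging sorted halves.
After all merges, the sorted array is [8, 16, 17, 20, 25, 27].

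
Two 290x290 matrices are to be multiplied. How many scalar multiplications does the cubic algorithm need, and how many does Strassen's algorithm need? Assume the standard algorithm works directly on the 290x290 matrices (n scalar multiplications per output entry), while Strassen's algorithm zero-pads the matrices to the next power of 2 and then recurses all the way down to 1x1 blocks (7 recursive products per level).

Matrix multiplication for 290x290 matrices:

Strassen's algorithm requires power-of-2 dimensions. Pad 290x290 to 512x512 (next power of 2).

Standard algorithm: 290^3 = 24389000 multiplications
Strassen's algorithm: 7^(log2(512)) = 7^9 = 40353607 multiplications
Difference: 24389000 - 40353607 = -15964607 (Strassen uses MORE here due to padding overhead — for small or just-over-power-of-2 n, padding can outweigh the per-level savings)

Standard: 24389000 multiplications (290^3). Strassen: 40353607 multiplications (7^9, after padding to 512x512). Strassen reduces 8 recursive multiplications to 7 at each level.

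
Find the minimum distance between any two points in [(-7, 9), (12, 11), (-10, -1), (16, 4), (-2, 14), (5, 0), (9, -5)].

Computing all pairwise distances among 7 points:

d((-7, 9), (12, 11)) = 19.105
d((-7, 9), (-10, -1)) = 10.4403
d((-7, 9), (16, 4)) = 23.5372
d((-7, 9), (-2, 14)) = 7.0711
d((-7, 9), (5, 0)) = 15.0
d((-7, 9), (9, -5)) = 21.2603
d((12, 11), (-10, -1)) = 25.0599
d((12, 11), (16, 4)) = 8.0623
d((12, 11), (-2, 14)) = 14.3178
d((12, 11), (5, 0)) = 13.0384
d((12, 11), (9, -5)) = 16.2788
d((-10, -1), (16, 4)) = 26.4764
d((-10, -1), (-2, 14)) = 17.0
d((-10, -1), (5, 0)) = 15.0333
d((-10, -1), (9, -5)) = 19.4165
d((16, 4), (-2, 14)) = 20.5913
d((16, 4), (5, 0)) = 11.7047
d((16, 4), (9, -5)) = 11.4018
d((-2, 14), (5, 0)) = 15.6525
d((-2, 14), (9, -5)) = 21.9545
d((5, 0), (9, -5)) = 6.4031 <-- minimum

Closest pair: (5, 0) and (9, -5) with distance 6.4031

The closest pair is (5, 0) and (9, -5) with Euclidean distance 6.4031. For 7 points, brute-force pairwise comparison is shown above. For large n, the divide-and-conquer algorithm (sort by x, recurse on halves, check the dividing strip) achieves O(n log n).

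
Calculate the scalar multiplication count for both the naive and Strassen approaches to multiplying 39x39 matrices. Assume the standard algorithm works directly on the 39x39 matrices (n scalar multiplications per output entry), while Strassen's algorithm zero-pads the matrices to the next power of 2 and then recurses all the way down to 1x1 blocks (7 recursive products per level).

Matrix multiplication for 39x39 matrices:

Strassen's algorithm requires power-of-2 dimensions. Pad 39x39 to 64x64 (next power of 2).

Standard algorithm: 39^3 = 59319 multiplications
Strassen's algorithm: 7^(log2(64)) = 7^6 = 117649 multiplications
Difference: 59319 - 117649 = -58330 (Strassen uses MORE here due to padding overhead — for small or just-over-power-of-2 n, padding can outweigh the per-level savings)

Standard: 59319 multiplications (39^3). Strassen: 117649 multiplications (7^6, after padding to 64x64). Strassen reduces 8 recursive multiplications to 7 at each level.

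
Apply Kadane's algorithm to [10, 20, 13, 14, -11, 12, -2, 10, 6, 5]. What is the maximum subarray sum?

Using Kadane's algorithm on [10, 20, 13, 14, -11, 12, -2, 10, 6, 5]:

Scanning through the array:
Position 1 (value 20): max_ending_here = 30, max_so_far = 30
Position 2 (value 13): max_ending_here = 43, max_so_far = 43
Position 3 (value 14): max_ending_here = 57, max_so_far = 57
Position 4 (value -11): max_ending_here = 46, max_so_far = 57
Position 5 (value 12): max_ending_here = 58, max_so_far = 58
Position 6 (value -2): max_ending_here = 56, max_so_far = 58
Position 7 (value 10): max_ending_here = 66, max_so_far = 66
Position 8 (value 6): max_ending_here = 72, max_so_far = 72
Position 9 (value 5): max_ending_here = 77, max_so_far = 77

Maximum subarray: [10, 20, 13, 14, -11, 12, -2, 10, 6, 5]
Maximum sum: 77

The maximum subarray is [10, 20, 13, 14, -11, 12, -2, 10, 6, 5] with sum 77. This subarray runs from index 0 to index 9.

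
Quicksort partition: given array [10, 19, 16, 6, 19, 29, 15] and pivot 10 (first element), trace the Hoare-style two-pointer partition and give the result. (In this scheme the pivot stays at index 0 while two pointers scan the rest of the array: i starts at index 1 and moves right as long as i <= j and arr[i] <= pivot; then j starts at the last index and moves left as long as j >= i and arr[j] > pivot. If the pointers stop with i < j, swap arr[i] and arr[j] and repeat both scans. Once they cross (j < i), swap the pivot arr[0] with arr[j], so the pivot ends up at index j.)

Hoare-style two-pointer partition with pivot = 10:

Initial array: [10, 19, 16, 6, 19, 29, 15]

Pointers start at i = 1, j = 6.
i stops at index 1 (arr[1]=19 > 10), j stops at index 3 (arr[3]=6 <= 10): swap arr[1] and arr[3], array becomes [10, 6, 16, 19, 19, 29, 15]
i ends at 2, j ends at 1: the pointers have crossed (j < i), so scanning stops.

Swap pivot arr[0] with arr[1] to place pivot at position 1: [6, 10, 16, 19, 19, 29, 15]
Pivot position: 1

After partitioning with pivot 10, the array becomes [6, 10, 16, 19, 19, 29, 15]. The pivot is placed at index 1. All elements to the left of the pivot are <= 10, and all elements to the right are > 10.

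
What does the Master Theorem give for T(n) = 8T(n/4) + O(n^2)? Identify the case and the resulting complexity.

Master Theorem for T(n) = 8T(n/4) + O(n^2):

a = 8, b = 4, c = 2
log_b(a) = log_4(8) = 1.5000

Case 3: c = 2 > log_4(8) = 1.5000
T(n) = O(n^2) = O(n^2)

For T(n) = 8T(n/4) + O(n^2): log_4(8) = 1.5000. This is Case 3 of the Master Theorem (c > log_b(a), work dominated by root), giving O(n^2).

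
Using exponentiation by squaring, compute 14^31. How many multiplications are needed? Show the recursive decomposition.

Computing 14^31 by squaring (build up from 14^1; each line after the first costs one multiplication):

14^1 = 14
14^2 = (14^1)^2 = 14^2 = 196
14^3 = 14 * 14^2 = 14 * 196 = 2744
14^6 = (14^3)^2 = 2744^2 = 7529536
14^7 = 14 * 14^6 = 14 * 7529536 = 105413504
14^14 = (14^7)^2 = 105413504^2 = 11112006825558016
14^15 = 14 * 14^14 = 14 * 11112006825558016 = 155568095557812224
14^30 = (14^15)^2 = 155568095557812224^2 = 24201432355484595421941037243826176
14^31 = 14 * 14^30 = 14 * 24201432355484595421941037243826176 = 338820052976784335907174521413566464

Result: 338820052976784335907174521413566464
Multiplications needed: 8 (8 lines after 14^1)

14^31 = 338820052976784335907174521413566464. Using exponentiation by squaring, this requires 8 multiplications. The key idea: if the exponent is even, square the half-power; if odd, multiply by the base once.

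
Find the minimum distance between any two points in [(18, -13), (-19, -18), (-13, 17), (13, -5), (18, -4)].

Computing all pairwise distances among 5 points:

d((18, -13), (-19, -18)) = 37.3363
d((18, -13), (-13, 17)) = 43.1393
d((18, -13), (13, -5)) = 9.434
d((18, -13), (18, -4)) = 9.0
d((-19, -18), (-13, 17)) = 35.5106
d((-19, -18), (13, -5)) = 34.5398
d((-19, -18), (18, -4)) = 39.5601
d((-13, 17), (13, -5)) = 34.0588
d((-13, 17), (18, -4)) = 37.4433
d((13, -5), (18, -4)) = 5.099 <-- minimum

Closest pair: (13, -5) and (18, -4) with distance 5.099

The closest pair is (13, -5) and (18, -4) with Euclidean distance 5.099. For 5 points, brute-force pairwise comparison is shown above. For large n, the divide-and-conquer algorithm (sort by x, recurse on halves, check the dividing strip) achieves O(n log n).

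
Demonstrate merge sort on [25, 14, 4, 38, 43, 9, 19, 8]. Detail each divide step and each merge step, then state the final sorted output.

Merge sort trace:

Split: [25, 14, 4, 38, 43, 9, 19, 8] -> [25, 14, 4, 38] and [43, 9, 19, 8]
  Split: [25, 14, 4, 38] -> [25, 14] and [4, 38]
    Split: [25, 14] -> [25] and [14]
    Merge: [25] + [14] -> [14, 25]
    Split: [4, 38] -> [4] and [38]
    Merge: [4] + [38] -> [4, 38]
  Merge: [14, 25] + [4, 38] -> [4, 14, 25, 38]
  Split: [43, 9, 19, 8] -> [43, 9] and [19, 8]
    Split: [43, 9] -> [43] and [9]
    Merge: [43] + [9] -> [9, 43]
    Split: [19, 8] -> [19] and [8]
    Merge: [19] + [8] -> [8, 19]
  Merge: [9, 43] + [8, 19] -> [8, 9, 19, 43]
Merge: [4, 14, 25, 38] + [8, 9, 19, 43] -> [4, 8, 9, 14, 19, 25, 38, 43]

Final sorted array: [4, 8, 9, 14, 19, 25, 38, 43]

The merge sort proceeds by recursively splitting the array and merging sorted halves.
After all merges, the sorted array is [4, 8, 9, 14, 19, 25, 38, 43].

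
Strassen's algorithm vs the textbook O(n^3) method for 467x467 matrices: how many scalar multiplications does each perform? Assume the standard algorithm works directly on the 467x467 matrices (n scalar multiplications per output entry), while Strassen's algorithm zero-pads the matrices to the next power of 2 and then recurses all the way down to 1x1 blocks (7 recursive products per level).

Matrix multiplication for 467x467 matrices:

Strassen's algorithm requires power-of-2 dimensions. Pad 467x467 to 512x512 (next power of 2).

Standard algorithm: 467^3 = 101847563 multiplications
Strassen's algorithm: 7^(log2(512)) = 7^9 = 40353607 multiplications
Savings: 101847563 - 40353607 = 61493956 multiplications

Standard: 101847563 multiplications (467^3). Strassen: 40353607 multiplications (7^9, after padding to 512x512). Strassen reduces 8 recursive multiplications to 7 at each level.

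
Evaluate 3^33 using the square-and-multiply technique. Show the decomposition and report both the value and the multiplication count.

Computing 3^33 by squaring (build up from 3^1; each line after the first costs one multiplication):

3^1 = 3
3^2 = (3^1)^2 = 3^2 = 9
3^4 = (3^2)^2 = 9^2 = 81
3^8 = (3^4)^2 = 81^2 = 6561
3^16 = (3^8)^2 = 6561^2 = 43046721
3^32 = (3^16)^2 = 43046721^2 = 1853020188851841
3^33 = 3 * 3^32 = 3 * 1853020188851841 = 5559060566555523

Result: 5559060566555523
Multiplications needed: 6 (6 lines after 3^1)

3^33 = 5559060566555523. Using exponentiation by squaring, this requires 6 multiplications. The key idea: if the exponent is even, square the half-power; if odd, multiply by the base once.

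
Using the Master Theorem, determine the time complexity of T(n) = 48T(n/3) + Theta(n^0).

Master Theorem for T(n) = 48T(n/3) + O(n^0):

a = 48, b = 3, c = 0
log_b(a) = log_3(48) = 3.5237

Case 1: c = 0 < log_3(48) = 3.5237
T(n) = O(n^(log_3 48))

For T(n) = 48T(n/3) + O(n^0): log_3(48) = 3.5237. This is Case 1 of the Master Theorem (c < log_b(a), work dominated by leaves), giving O(n^(log_3 48)).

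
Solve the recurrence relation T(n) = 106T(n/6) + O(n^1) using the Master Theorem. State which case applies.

Master Theorem for T(n) = 106T(n/6) + O(n^1):

a = 106, b = 6, c = 1
log_b(a) = log_6(106) = 2.6027

Case 1: c = 1 < log_6(106) = 2.6027
T(n) = O(n^(log_6 106))

For T(n) = 106T(n/6) + O(n^1): log_6(106) = 2.6027. This is Case 1 of the Master Theorem (c < log_b(a), work dominated by leaves), giving O(n^(log_6 106)).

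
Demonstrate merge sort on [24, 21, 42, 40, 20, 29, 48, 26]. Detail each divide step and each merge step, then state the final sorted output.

Merge sort trace:

Split: [24, 21, 42, 40, 20, 29, 48, 26] -> [24, 21, 42, 40] and [20, 29, 48, 26]
  Split: [24, 21, 42, 40] -> [24, 21] and [42, 40]
    Split: [24, 21] -> [24] and [21]
    Merge: [24] + [21] -> [21, 24]
    Split: [42, 40] -> [42] and [40]
    Merge: [42] + [40] -> [40, 42]
  Merge: [21, 24] + [40, 42] -> [21, 24, 40, 42]
  Split: [20, 29, 48, 26] -> [20, 29] and [48, 26]
    Split: [20, 29] -> [20] and [29]
    Merge: [20] + [29] -> [20, 29]
    Split: [48, 26] -> [48] and [26]
    Merge: [48] + [26] -> [26, 48]
  Merge: [20, 29] + [26, 48] -> [20, 26, 29, 48]
Merge: [21, 24, 40, 42] + [20, 26, 29, 48] -> [20, 21, 24, 26, 29, 40, 42, 48]

Final sorted array: [20, 21, 24, 26, 29, 40, 42, 48]

The merge sort proceeds by recursively splitting the array and merging sorted halves.
After all merges, the sorted array is [20, 21, 24, 26, 29, 40, 42, 48].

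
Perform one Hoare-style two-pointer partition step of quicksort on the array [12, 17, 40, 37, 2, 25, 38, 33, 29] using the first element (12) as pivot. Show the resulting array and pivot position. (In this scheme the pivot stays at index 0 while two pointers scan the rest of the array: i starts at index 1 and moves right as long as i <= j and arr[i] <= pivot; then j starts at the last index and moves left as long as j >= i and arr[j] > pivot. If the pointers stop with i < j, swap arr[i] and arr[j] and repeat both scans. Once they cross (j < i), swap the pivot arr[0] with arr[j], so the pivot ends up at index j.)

Hoare-style two-pointer partition with pivot = 12:

Initial array: [12, 17, 40, 37, 2, 25, 38, 33, 29]

Pointers start at i = 1, j = 8.
i stops at index 1 (arr[1]=17 > 12), j stops at index 4 (arr[4]=2 <= 12): swap arr[1] and arr[4], array becomes [12, 2, 40, 37, 17, 25, 38, 33, 29]
i ends at 2, j ends at 1: the pointers have crossed (j < i), so scanning stops.

Swap pivot arr[0] with arr[1] to place pivot at position 1: [2, 12, 40, 37, 17, 25, 38, 33, 29]
Pivot position: 1

After partitioning with pivot 12, the array becomes [2, 12, 40, 37, 17, 25, 38, 33, 29]. The pivot is placed at index 1. All elements to the left of the pivot are <= 12, and all elements to the right are > 12.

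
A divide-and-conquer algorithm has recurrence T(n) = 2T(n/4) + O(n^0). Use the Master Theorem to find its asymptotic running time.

Master Theorem for T(n) = 2T(n/4) + O(n^0):

a = 2, b = 4, c = 0
log_b(a) = log_4(2) = 0.5000

Case 1: c = 0 < log_4(2) = 0.5000
T(n) = O(n^(log_4 2)) = O(sqrt(n))

For T(n) = 2T(n/4) + O(n^0): log_4(2) = 0.5000. This is Case 1 of the Master Theorem (c < log_b(a), work dominated by leaves), giving O(sqrt(n)).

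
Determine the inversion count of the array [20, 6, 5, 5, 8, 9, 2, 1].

Finding inversions in [20, 6, 5, 5, 8, 9, 2, 1]:

(0, 1): arr[0]=20 > arr[1]=6
(0, 2): arr[0]=20 > arr[2]=5
(0, 3): arr[0]=20 > arr[3]=5
(0, 4): arr[0]=20 > arr[4]=8
(0, 5): arr[0]=20 > arr[5]=9
(0, 6): arr[0]=20 > arr[6]=2
(0, 7): arr[0]=20 > arr[7]=1
(1, 2): arr[1]=6 > arr[2]=5
(1, 3): arr[1]=6 > arr[3]=5
(1, 6): arr[1]=6 > arr[6]=2
(1, 7): arr[1]=6 > arr[7]=1
(2, 6): arr[2]=5 > arr[6]=2
(2, 7): arr[2]=5 > arr[7]=1
(3, 6): arr[3]=5 > arr[6]=2
(3, 7): arr[3]=5 > arr[7]=1
(4, 6): arr[4]=8 > arr[6]=2
(4, 7): arr[4]=8 > arr[7]=1
(5, 6): arr[5]=9 > arr[6]=2
(5, 7): arr[5]=9 > arr[7]=1
(6, 7): arr[6]=2 > arr[7]=1

Total inversions: 20

The array has 20 inversion(s): (0,1), (0,2), (0,3), (0,4), (0,5), (0,6), (0,7), (1,2), (1,3), (1,6), (1,7), (2,6), (2,7), (3,6), (3,7), (4,6), (4,7), (5,6), (5,7), (6,7). Each pair (i,j) satisfies i < j and arr[i] > arr[j].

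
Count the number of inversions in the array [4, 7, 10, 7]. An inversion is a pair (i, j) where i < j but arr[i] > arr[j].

Finding inversions in [4, 7, 10, 7]:

(2, 3): arr[2]=10 > arr[3]=7

Total inversions: 1

The array has 1 inversion(s): (2,3). Each pair (i,j) satisfies i < j and arr[i] > arr[j].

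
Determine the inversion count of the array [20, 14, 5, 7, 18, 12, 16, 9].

Finding inversions in [20, 14, 5, 7, 18, 12, 16, 9]:

(0, 1): arr[0]=20 > arr[1]=14
(0, 2): arr[0]=20 > arr[2]=5
(0, 3): arr[0]=20 > arr[3]=7
(0, 4): arr[0]=20 > arr[4]=18
(0, 5): arr[0]=20 > arr[5]=12
(0, 6): arr[0]=20 > arr[6]=16
(0, 7): arr[0]=20 > arr[7]=9
(1, 2): arr[1]=14 > arr[2]=5
(1, 3): arr[1]=14 > arr[3]=7
(1, 5): arr[1]=14 > arr[5]=12
(1, 7): arr[1]=14 > arr[7]=9
(4, 5): arr[4]=18 > arr[5]=12
(4, 6): arr[4]=18 > arr[6]=16
(4, 7): arr[4]=18 > arr[7]=9
(5, 7): arr[5]=12 > arr[7]=9
(6, 7): arr[6]=16 > arr[7]=9

Total inversions: 16

The array has 16 inversion(s): (0,1), (0,2), (0,3), (0,4), (0,5), (0,6), (0,7), (1,2), (1,3), (1,5), (1,7), (4,5), (4,6), (4,7), (5,7), (6,7). Each pair (i,j) satisfies i < j and arr[i] > arr[j].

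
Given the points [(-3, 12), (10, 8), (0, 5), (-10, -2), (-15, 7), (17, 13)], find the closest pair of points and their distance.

Computing all pairwise distances among 6 points:

d((-3, 12), (10, 8)) = 13.6015
d((-3, 12), (0, 5)) = 7.6158 <-- minimum
d((-3, 12), (-10, -2)) = 15.6525
d((-3, 12), (-15, 7)) = 13.0
d((-3, 12), (17, 13)) = 20.025
d((10, 8), (0, 5)) = 10.4403
d((10, 8), (-10, -2)) = 22.3607
d((10, 8), (-15, 7)) = 25.02
d((10, 8), (17, 13)) = 8.6023
d((0, 5), (-10, -2)) = 12.2066
d((0, 5), (-15, 7)) = 15.1327
d((0, 5), (17, 13)) = 18.7883
d((-10, -2), (-15, 7)) = 10.2956
d((-10, -2), (17, 13)) = 30.8869
d((-15, 7), (17, 13)) = 32.5576

Closest pair: (-3, 12) and (0, 5) with distance 7.6158

The closest pair is (-3, 12) and (0, 5) with Euclidean distance 7.6158. For 6 points, brute-force pairwise comparison is shown above. For large n, the divide-and-conquer algorithm (sort by x, recurse on halves, check the dividing strip) achieves O(n log n).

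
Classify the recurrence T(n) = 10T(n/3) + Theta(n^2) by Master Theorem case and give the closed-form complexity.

Master Theorem for T(n) = 10T(n/3) + O(n^2):

a = 10, b = 3, c = 2
log_b(a) = log_3(10) = 2.0959

Case 1: c = 2 < log_3(10) = 2.0959
T(n) = O(n^(log_3 10))

For T(n) = 10T(n/3) + O(n^2): log_3(10) = 2.0959. This is Case 1 of the Master Theorem (c < log_b(a), work dominated by leaves), giving O(n^(log_3 10)).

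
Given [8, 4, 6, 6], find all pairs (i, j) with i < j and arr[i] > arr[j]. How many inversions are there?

Finding inversions in [8, 4, 6, 6]:

(0, 1): arr[0]=8 > arr[1]=4
(0, 2): arr[0]=8 > arr[2]=6
(0, 3): arr[0]=8 > arr[3]=6

Total inversions: 3

The array has 3 inversion(s): (0,1), (0,2), (0,3). Each pair (i,j) satisfies i < j and arr[i] > arr[j].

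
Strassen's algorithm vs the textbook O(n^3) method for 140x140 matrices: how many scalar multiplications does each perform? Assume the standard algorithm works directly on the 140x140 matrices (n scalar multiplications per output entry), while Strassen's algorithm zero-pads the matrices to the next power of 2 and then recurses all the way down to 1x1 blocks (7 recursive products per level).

Matrix multiplication for 140x140 matrices:

Strassen's algorithm requires power-of-2 dimensions. Pad 140x140 to 256x256 (next power of 2).

Standard algorithm: 140^3 = 2744000 multiplications
Strassen's algorithm: 7^(log2(256)) = 7^8 = 5764801 multiplications
Difference: 2744000 - 5764801 = -3020801 (Strassen uses MORE here due to padding overhead — for small or just-over-power-of-2 n, padding can outweigh the per-level savings)

Standard: 2744000 multiplications (140^3). Strassen: 5764801 multiplications (7^8, after padding to 256x256). Strassen reduces 8 recursive multiplications to 7 at each level.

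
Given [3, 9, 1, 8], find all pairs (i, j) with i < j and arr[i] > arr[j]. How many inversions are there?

Finding inversions in [3, 9, 1, 8]:

(0, 2): arr[0]=3 > arr[2]=1
(1, 2): arr[1]=9 > arr[2]=1
(1, 3): arr[1]=9 > arr[3]=8

Total inversions: 3

The array has 3 inversion(s): (0,2), (1,2), (1,3). Each pair (i,j) satisfies i < j and arr[i] > arr[j].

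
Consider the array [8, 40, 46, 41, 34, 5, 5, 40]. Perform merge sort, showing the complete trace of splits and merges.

Merge sort trace:

Split: [8, 40, 46, 41, 34, 5, 5, 40] -> [8, 40, 46, 41] and [34, 5, 5, 40]
  Split: [8, 40, 46, 41] -> [8, 40] and [46, 41]
    Split: [8, 40] -> [8] and [40]
    Merge: [8] + [40] -> [8, 40]
    Split: [46, 41] -> [46] and [41]
    Merge: [46] + [41] -> [41, 46]
  Merge: [8, 40] + [41, 46] -> [8, 40, 41, 46]
  Split: [34, 5, 5, 40] -> [34, 5] and [5, 40]
    Split: [34, 5] -> [34] and [5]
    Merge: [34] + [5] -> [5, 34]
    Split: [5, 40] -> [5] and [40]
    Merge: [5] + [40] -> [5, 40]
  Merge: [5, 34] + [5, 40] -> [5, 5, 34, 40]
Merge: [8, 40, 41, 46] + [5, 5, 34, 40] -> [5, 5, 8, 34, 40, 40, 41, 46]

Final sorted array: [5, 5, 8, 34, 40, 40, 41, 46]

The merge sort proceeds by recursively splitting the array and merging sorted halves.
After all merges, the sorted array is [5, 5, 8, 34, 40, 40, 41, 46].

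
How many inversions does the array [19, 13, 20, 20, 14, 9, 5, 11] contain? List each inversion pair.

Finding inversions in [19, 13, 20, 20, 14, 9, 5, 11]:

(0, 1): arr[0]=19 > arr[1]=13
(0, 4): arr[0]=19 > arr[4]=14
(0, 5): arr[0]=19 > arr[5]=9
(0, 6): arr[0]=19 > arr[6]=5
(0, 7): arr[0]=19 > arr[7]=11
(1, 5): arr[1]=13 > arr[5]=9
(1, 6): arr[1]=13 > arr[6]=5
(1, 7): arr[1]=13 > arr[7]=11
(2, 4): arr[2]=20 > arr[4]=14
(2, 5): arr[2]=20 > arr[5]=9
(2, 6): arr[2]=20 > arr[6]=5
(2, 7): arr[2]=20 > arr[7]=11
(3, 4): arr[3]=20 > arr[4]=14
(3, 5): arr[3]=20 > arr[5]=9
(3, 6): arr[3]=20 > arr[6]=5
(3, 7): arr[3]=20 > arr[7]=11
(4, 5): arr[4]=14 > arr[5]=9
(4, 6): arr[4]=14 > arr[6]=5
(4, 7): arr[4]=14 > arr[7]=11
(5, 6): arr[5]=9 > arr[6]=5

Total inversions: 20

The array has 20 inversion(s): (0,1), (0,4), (0,5), (0,6), (0,7), (1,5), (1,6), (1,7), (2,4), (2,5), (2,6), (2,7), (3,4), (3,5), (3,6), (3,7), (4,5), (4,6), (4,7), (5,6). Each pair (i,j) satisfies i < j and arr[i] > arr[j].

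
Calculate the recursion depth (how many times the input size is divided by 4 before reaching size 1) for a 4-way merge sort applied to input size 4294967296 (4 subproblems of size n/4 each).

For divide and conquer with division factor 4:

Problem sizes at each level:
Level 0: 4294967296
Level 1: 1073741824
Level 2: 268435456
Level 3: 67108864
Level 4: 16777216
Level 5: 4194304
Level 6: 1048576
Level 7: 262144
Level 8: 65536
Level 9: 16384
Level 10: 4096
Level 11: 1024
Level 12: 256
Level 13: 64
Level 14: 16
Level 15: 4
Level 16: 1

The root is level 0 and the size-1 base case is level 16 (the tree spans levels 0 through 16, i.e. 17 levels counting the root), so the depth is the number of divisions: log_4(4294967296) = 16

The recursion tree depth is log_4(4294967296) = 16. At each level, the problem size is divided by 4, so it takes 16 divisions to reduce to a base case of size 1. The algorithm makes 4 recursive calls at each level.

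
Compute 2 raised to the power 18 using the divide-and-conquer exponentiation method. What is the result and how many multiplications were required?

Computing 2^18 by squaring (build up from 2^1; each line after the first costs one multiplication):

2^1 = 2
2^2 = (2^1)^2 = 2^2 = 4
2^4 = (2^2)^2 = 4^2 = 16
2^8 = (2^4)^2 = 16^2 = 256
2^9 = 2 * 2^8 = 2 * 256 = 512
2^18 = (2^9)^2 = 512^2 = 262144

Result: 262144
Multiplications needed: 5 (5 lines after 2^1)

2^18 = 262144. Using exponentiation by squaring, this requires 5 multiplications. The key idea: if the exponent is even, square the half-power; if odd, multiply by the base once.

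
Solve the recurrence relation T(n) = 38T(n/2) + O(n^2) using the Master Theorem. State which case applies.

Master Theorem for T(n) = 38T(n/2) + O(n^2):

a = 38, b = 2, c = 2
log_b(a) = log_2(38) = 5.2479

Case 1: c = 2 < log_2(38) = 5.2479
T(n) = O(n^(log_2 38))

For T(n) = 38T(n/2) + O(n^2): log_2(38) = 5.2479. This is Case 1 of the Master Theorem (c < log_b(a), work dominated by leaves), giving O(n^(log_2 38)).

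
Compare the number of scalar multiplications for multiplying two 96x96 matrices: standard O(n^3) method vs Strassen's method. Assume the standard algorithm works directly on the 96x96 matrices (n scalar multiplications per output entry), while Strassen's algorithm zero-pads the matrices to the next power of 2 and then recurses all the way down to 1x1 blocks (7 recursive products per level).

Matrix multiplication for 96x96 matrices:

Strassen's algorithm requires power-of-2 dimensions. Pad 96x96 to 128x128 (next power of 2).

Standard algorithm: 96^3 = 884736 multiplications
Strassen's algorithm: 7^(log2(128)) = 7^7 = 823543 multiplications
Savings: 884736 - 823543 = 61193 multiplications

Standard: 884736 multiplications (96^3). Strassen: 823543 multiplications (7^7, after padding to 128x128). Strassen reduces 8 recursive multiplications to 7 at each level.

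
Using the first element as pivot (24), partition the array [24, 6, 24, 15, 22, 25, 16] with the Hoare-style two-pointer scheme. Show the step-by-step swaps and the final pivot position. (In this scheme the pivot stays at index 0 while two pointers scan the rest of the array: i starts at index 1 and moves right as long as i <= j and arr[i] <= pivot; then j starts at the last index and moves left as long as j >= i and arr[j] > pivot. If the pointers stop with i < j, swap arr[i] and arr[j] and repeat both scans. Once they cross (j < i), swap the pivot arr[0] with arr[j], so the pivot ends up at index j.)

Hoare-style two-pointer partition with pivot = 24:

Initial array: [24, 6, 24, 15, 22, 25, 16]

Pointers start at i = 1, j = 6.
i stops at index 5 (arr[5]=25 > 24), j stops at index 6 (arr[6]=16 <= 24): swap arr[5] and arr[6], array becomes [24, 6, 24, 15, 22, 16, 25]
i ends at 6, j ends at 5: the pointers have crossed (j < i), so scanning stops.

Swap pivot arr[0] with arr[5] to place pivot at position 5: [16, 6, 24, 15, 22, 24, 25]
Pivot position: 5

After partitioning with pivot 24, the array becomes [16, 6, 24, 15, 22, 24, 25]. The pivot is placed at index 5. All elements to the left of the pivot are <= 24, and all elements to the right are > 24.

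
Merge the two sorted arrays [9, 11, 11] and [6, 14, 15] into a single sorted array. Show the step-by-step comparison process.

Merging process:

Compare 9 vs 6: take 6 from right. Merged: [6]
Compare 9 vs 14: take 9 from left. Merged: [6, 9]
Compare 11 vs 14: take 11 from left. Merged: [6, 9, 11]
Compare 11 vs 14: take 11 from left. Merged: [6, 9, 11, 11]
Append remaining from right: [14, 15]. Merged: [6, 9, 11, 11, 14, 15]

Final merged array: [6, 9, 11, 11, 14, 15]
Total comparisons: 4

The merged array is [6, 9, 11, 11, 14, 15], requiring 4 comparisons. The merge step runs in O(n) time where n is the total number of elements.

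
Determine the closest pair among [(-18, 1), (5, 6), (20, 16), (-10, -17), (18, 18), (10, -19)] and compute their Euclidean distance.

Computing all pairwise distances among 6 points:

d((-18, 1), (5, 6)) = 23.5372
d((-18, 1), (20, 16)) = 40.8534
d((-18, 1), (-10, -17)) = 19.6977
d((-18, 1), (18, 18)) = 39.8121
d((-18, 1), (10, -19)) = 34.4093
d((5, 6), (20, 16)) = 18.0278
d((5, 6), (-10, -17)) = 27.4591
d((5, 6), (18, 18)) = 17.6918
d((5, 6), (10, -19)) = 25.4951
d((20, 16), (-10, -17)) = 44.5982
d((20, 16), (18, 18)) = 2.8284 <-- minimum
d((20, 16), (10, -19)) = 36.4005
d((-10, -17), (18, 18)) = 44.8219
d((-10, -17), (10, -19)) = 20.0998
d((18, 18), (10, -19)) = 37.855

Closest pair: (20, 16) and (18, 18) with distance 2.8284

The closest pair is (20, 16) and (18, 18) with Euclidean distance 2.8284. For 6 points, brute-force pairwise comparison is shown above. For large n, the divide-and-conquer algorithm (sort by x, recurse on halves, check the dividing strip) achieves O(n log n).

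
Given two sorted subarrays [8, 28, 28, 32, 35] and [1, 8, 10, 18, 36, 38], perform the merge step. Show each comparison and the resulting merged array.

Merging process:

Compare 8 vs 1: take 1 from right. Merged: [1]
Compare 8 vs 8: take 8 from left. Merged: [1, 8]
Compare 28 vs 8: take 8 from right. Merged: [1, 8, 8]
Compare 28 vs 10: take 10 from right. Merged: [1, 8, 8, 10]
Compare 28 vs 18: take 18 from right. Merged: [1, 8, 8, 10, 18]
Compare 28 vs 36: take 28 from left. Merged: [1, 8, 8, 10, 18, 28]
Compare 28 vs 36: take 28 from left. Merged: [1, 8, 8, 10, 18, 28, 28]
Compare 32 vs 36: take 32 from left. Merged: [1, 8, 8, 10, 18, 28, 28, 32]
Compare 35 vs 36: take 35 from left. Merged: [1, 8, 8, 10, 18, 28, 28, 32, 35]
Append remaining from right: [36, 38]. Merged: [1, 8, 8, 10, 18, 28, 28, 32, 35, 36, 38]

Final merged array: [1, 8, 8, 10, 18, 28, 28, 32, 35, 36, 38]
Total comparisons: 9

The merged array is [1, 8, 8, 10, 18, 28, 28, 32, 35, 36, 38], requiring 9 comparisons. The merge step runs in O(n) time where n is the total number of elements.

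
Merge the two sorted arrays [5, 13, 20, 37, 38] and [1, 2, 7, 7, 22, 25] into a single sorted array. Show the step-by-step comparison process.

Merging process:

Compare 5 vs 1: take 1 from right. Merged: [1]
Compare 5 vs 2: take 2 from right. Merged: [1, 2]
Compare 5 vs 7: take 5 from left. Merged: [1, 2, 5]
Compare 13 vs 7: take 7 from right. Merged: [1, 2, 5, 7]
Compare 13 vs 7: take 7 from right. Merged: [1, 2, 5, 7, 7]
Compare 13 vs 22: take 13 from left. Merged: [1, 2, 5, 7, 7, 13]
Compare 20 vs 22: take 20 from left. Merged: [1, 2, 5, 7, 7, 13, 20]
Compare 37 vs 22: take 22 from right. Merged: [1, 2, 5, 7, 7, 13, 20, 22]
Compare 37 vs 25: take 25 from right. Merged: [1, 2, 5, 7, 7, 13, 20, 22, 25]
Append remaining from left: [37, 38]. Merged: [1, 2, 5, 7, 7, 13, 20, 22, 25, 37, 38]

Final merged array: [1, 2, 5, 7, 7, 13, 20, 22, 25, 37, 38]
Total comparisons: 9

The merged array is [1, 2, 5, 7, 7, 13, 20, 22, 25, 37, 38], requiring 9 comparisons. The merge step runs in O(n) time where n is the total number of elements.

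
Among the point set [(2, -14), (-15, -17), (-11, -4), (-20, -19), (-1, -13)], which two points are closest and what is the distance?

Computing all pairwise distances among 5 points:

d((2, -14), (-15, -17)) = 17.2627
d((2, -14), (-11, -4)) = 16.4012
d((2, -14), (-20, -19)) = 22.561
d((2, -14), (-1, -13)) = 3.1623 <-- minimum
d((-15, -17), (-11, -4)) = 13.6015
d((-15, -17), (-20, -19)) = 5.3852
d((-15, -17), (-1, -13)) = 14.5602
d((-11, -4), (-20, -19)) = 17.4929
d((-11, -4), (-1, -13)) = 13.4536
d((-20, -19), (-1, -13)) = 19.9249

Closest pair: (2, -14) and (-1, -13) with distance 3.1623

The closest pair is (2, -14) and (-1, -13) with Euclidean distance 3.1623. For 5 points, brute-force pairwise comparison is shown above. For large n, the divide-and-conquer algorithm (sort by x, recurse on halves, check the dividing strip) achieves O(n log n).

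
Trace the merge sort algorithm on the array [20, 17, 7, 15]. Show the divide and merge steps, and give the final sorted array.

Merge sort trace:

Split: [20, 17, 7, 15] -> [20, 17] and [7, 15]
  Split: [20, 17] -> [20] and [17]
  Merge: [20] + [17] -> [17, 20]
  Split: [7, 15] -> [7] and [15]
  Merge: [7] + [15] -> [7, 15]
Merge: [17, 20] + [7, 15] -> [7, 15, 17, 20]

Final sorted array: [7, 15, 17, 20]

The merge sort proceeds by recursively splitting the array and merging sorted halves.
After all merges, the sorted array is [7, 15, 17, 20].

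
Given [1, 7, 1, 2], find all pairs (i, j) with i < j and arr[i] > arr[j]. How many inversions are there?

Finding inversions in [1, 7, 1, 2]:

(1, 2): arr[1]=7 > arr[2]=1
(1, 3): arr[1]=7 > arr[3]=2

Total inversions: 2

The array has 2 inversion(s): (1,2), (1,3). Each pair (i,j) satisfies i < j and arr[i] > arr[j].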